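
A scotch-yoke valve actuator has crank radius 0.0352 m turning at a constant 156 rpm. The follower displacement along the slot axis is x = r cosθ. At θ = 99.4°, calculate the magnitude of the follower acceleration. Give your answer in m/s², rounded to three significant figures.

ω = 16.34 rad/s (from 156 rpm).
x = r cosθ ⇒ ẍ = −rω² cosθ (ω constant).
|a| = rω²|cosθ| = 0.0352·(16.34)²·|cos 99.4°| = 1.5343 m/s².

1.53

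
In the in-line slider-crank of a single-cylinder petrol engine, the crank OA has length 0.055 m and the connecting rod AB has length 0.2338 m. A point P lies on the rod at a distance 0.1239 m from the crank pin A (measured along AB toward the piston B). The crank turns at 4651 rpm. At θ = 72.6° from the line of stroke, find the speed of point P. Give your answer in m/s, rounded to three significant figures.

ω = 487.1 rad/s.  Crank-pin speed |V_A| = rω = 26.788 m/s, perpendicular to OA.
Rod angle: sinφ = −(r/L) sinθ ⇒ φ = -12.972°; ω_rod = −rω cosθ/√(L²−r²sin²θ) = -35.16 rad/s.
V_P = V_A + ω_rod × AP, with AP = 0.1239 m along the rod.
Components: V_Px = −rω sinθ − a·ω_rod·sinφ = -26.54 m/s;  V_Py = rω cosθ + a·ω_rod·cosφ = +3.7655 m/s.
|V_P| = √(V_Px² + V_Py²) = 26.806 m/s.

26.8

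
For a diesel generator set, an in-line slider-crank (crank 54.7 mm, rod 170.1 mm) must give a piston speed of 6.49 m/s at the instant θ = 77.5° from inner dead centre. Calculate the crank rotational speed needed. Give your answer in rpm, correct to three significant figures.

1080

For an in-line slider-crank, |v_piston| = rω|sinθ|·[1 + r cosθ/√(L² − r² sin²θ)].
With r = 0.0547 m, L = 0.1701 m, θ = 77.5°: the bracketed kinematic factor |dx/dθ| = 0.057318 m.
ω = v/|dx/dθ| = 6.49/0.057318 = 113.23 rad/s.
N = 60ω/(2π) = 1081.2 rpm.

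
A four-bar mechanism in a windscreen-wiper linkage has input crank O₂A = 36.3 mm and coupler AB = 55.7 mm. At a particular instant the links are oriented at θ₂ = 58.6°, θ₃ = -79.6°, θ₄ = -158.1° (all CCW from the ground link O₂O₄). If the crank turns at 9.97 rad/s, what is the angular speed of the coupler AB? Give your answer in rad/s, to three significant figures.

3.96

ω₂ = 9.97 rad/s
Differentiating the loop-closure r₂e^{iθ₂}+r₃e^{iθ₃}=r₁+r₄e^{iθ₄} gives r₂ω₂e^{iθ₂}+r₃ω₃e^{iθ₃}=r₄ω₄e^{iθ₄}.
Eliminating the other unknown: ω₃ = r₂ω₂ sin(θ₄−θ₂) / [r₃ sin(θ₃−θ₄)].
Numerator sine = +0.59763; denominator sine = +0.97992.
Result = 0.0363·9.97·(+0.59763) / (0.0557·(+0.97992)) = +3.9626 rad/s; magnitude 3.9626 rad/s.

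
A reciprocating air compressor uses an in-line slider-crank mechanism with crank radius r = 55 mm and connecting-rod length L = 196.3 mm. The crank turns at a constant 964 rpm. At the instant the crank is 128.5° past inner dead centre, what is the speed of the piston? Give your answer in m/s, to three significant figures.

ω = 2π·964/60 = 100.9 rad/s
For an in-line slider-crank, x = r cosθ + √(L² − r² sin²θ), so v = −rω sinθ·[1 + r cosθ/√(L² − r² sin²θ)].
With r = 0.055 m, L = 0.1963 m, θ = 128.5°: √(L² − r² sin²θ) = 0.19152 m.
v = −0.055·100.9·0.78261·[1 + 0.055·-0.62251/0.19152] = -3.5684 m/s.
|v| = 3.5684 m/s.

3.57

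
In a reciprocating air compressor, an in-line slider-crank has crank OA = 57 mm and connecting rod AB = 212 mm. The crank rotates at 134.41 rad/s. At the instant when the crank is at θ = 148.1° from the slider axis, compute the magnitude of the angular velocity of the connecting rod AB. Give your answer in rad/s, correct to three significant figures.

31.0

ω = 134.4 rad/s
The rod makes angle φ with the slider axis where L sinφ = r sinθ; differentiating, L cosφ·φ̇ = r ω cosθ.
L cosφ = √(L² − r² sin²θ) = 0.20985 m.
|ω_rod| = r ω |cosθ| / √(L² − r² sin²θ) = 0.057·134.4·0.84897/0.20985 = 30.995 rad/s.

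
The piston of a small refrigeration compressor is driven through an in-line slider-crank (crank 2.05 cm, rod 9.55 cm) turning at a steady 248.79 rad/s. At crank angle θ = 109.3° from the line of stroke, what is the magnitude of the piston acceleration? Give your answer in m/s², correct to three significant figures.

635

ω = 248.8 rad/s
x(θ) = r cosθ + √(L² − r² sin²θ); with ω constant, a = ω²·d²x/dθ².
d²x/dθ² = −r cosθ − r²(cos2θ)/√u − r⁴ sin²2θ/(4u^{3/2}),  u = L² − r² sin²θ = 0.00874591 m².
Substituting r = 0.0205 m, L = 0.0955 m, θ = 109.3°: d²x/dθ² = +0.010266 m.
a = ω²·d²x/dθ² = (248.8)²·(+0.010266) = +635.46 m/s²;  |a| = 635.46 m/s².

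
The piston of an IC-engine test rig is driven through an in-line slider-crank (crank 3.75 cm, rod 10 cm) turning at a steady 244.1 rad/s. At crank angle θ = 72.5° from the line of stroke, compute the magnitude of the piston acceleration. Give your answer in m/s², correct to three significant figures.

ω = 244.1 rad/s
x(θ) = r cosθ + √(L² − r² sin²θ); with ω constant, a = ω²·d²x/dθ².
d²x/dθ² = −r cosθ − r²(cos2θ)/√u − r⁴ sin²2θ/(4u^{3/2}),  u = L² − r² sin²θ = 0.00872091 m².
Substituting r = 0.0375 m, L = 0.1 m, θ = 72.5°: d²x/dθ² = +0.00085902 m.
a = ω²·d²x/dθ² = (244.1)²·(+0.00085902) = +51.185 m/s²;  |a| = 51.185 m/s².

51.2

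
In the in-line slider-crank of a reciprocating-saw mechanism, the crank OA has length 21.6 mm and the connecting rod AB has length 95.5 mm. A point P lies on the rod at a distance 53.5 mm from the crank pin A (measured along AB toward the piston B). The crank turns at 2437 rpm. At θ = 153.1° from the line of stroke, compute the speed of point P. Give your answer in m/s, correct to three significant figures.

3.09

ω = 255.2 rad/s.  Crank-pin speed |V_A| = rω = 5.5124 m/s, perpendicular to OA.
Rod angle: sinφ = −(r/L) sinθ ⇒ φ = -5.873°; ω_rod = −rω cosθ/√(L²−r²sin²θ) = +51.747 rad/s.
V_P = V_A + ω_rod × AP, with AP = 0.0535 m along the rod.
Components: V_Px = −rω sinθ − a·ω_rod·sinφ = -2.2107 m/s;  V_Py = rω cosθ + a·ω_rod·cosφ = -2.162 m/s.
|V_P| = √(V_Px² + V_Py²) = 3.0921 m/s.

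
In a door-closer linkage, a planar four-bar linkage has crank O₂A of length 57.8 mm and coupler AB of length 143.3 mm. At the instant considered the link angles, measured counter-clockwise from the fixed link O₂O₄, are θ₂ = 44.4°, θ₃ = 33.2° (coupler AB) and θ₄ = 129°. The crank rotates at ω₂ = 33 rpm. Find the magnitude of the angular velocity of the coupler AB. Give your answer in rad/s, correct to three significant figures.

ω₂ = 3.456 rad/s (from 33 rpm).
Differentiating the loop-closure r₂e^{iθ₂}+r₃e^{iθ₃}=r₁+r₄e^{iθ₄} gives r₂ω₂e^{iθ₂}+r₃ω₃e^{iθ₃}=r₄ω₄e^{iθ₄}.
Eliminating the other unknown: ω₃ = r₂ω₂ sin(θ₄−θ₂) / [r₃ sin(θ₃−θ₄)].
Numerator sine = +0.99556; denominator sine = -0.99488.
Result = 0.0578·3.456·(+0.99556) / (0.1433·(-0.99488)) = -1.3948 rad/s; magnitude 1.3948 rad/s.

1.39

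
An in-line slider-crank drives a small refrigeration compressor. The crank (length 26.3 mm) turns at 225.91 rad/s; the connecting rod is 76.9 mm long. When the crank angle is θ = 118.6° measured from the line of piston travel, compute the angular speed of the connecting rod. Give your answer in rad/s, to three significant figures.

38.8

ω = 225.9 rad/s
The rod makes angle φ with the slider axis where L sinφ = r sinθ; differentiating, L cosφ·φ̇ = r ω cosθ.
L cosφ = √(L² − r² sin²θ) = 0.073351 m.
|ω_rod| = r ω |cosθ| / √(L² − r² sin²θ) = 0.0263·225.9·0.47869/0.073351 = 38.774 rad/s.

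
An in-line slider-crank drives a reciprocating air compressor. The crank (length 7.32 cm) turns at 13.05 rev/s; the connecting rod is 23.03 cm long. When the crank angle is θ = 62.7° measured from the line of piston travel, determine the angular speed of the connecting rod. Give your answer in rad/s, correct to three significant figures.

12.5

ω = 82 rad/s (converted from 13.05 rev/s).
The rod makes angle φ with the slider axis where L sinφ = r sinθ; differentiating, L cosφ·φ̇ = r ω cosθ.
L cosφ = √(L² − r² sin²θ) = 0.22092 m.
|ω_rod| = r ω |cosθ| / √(L² − r² sin²θ) = 0.0732·82·0.45865/0.22092 = 12.461 rad/s.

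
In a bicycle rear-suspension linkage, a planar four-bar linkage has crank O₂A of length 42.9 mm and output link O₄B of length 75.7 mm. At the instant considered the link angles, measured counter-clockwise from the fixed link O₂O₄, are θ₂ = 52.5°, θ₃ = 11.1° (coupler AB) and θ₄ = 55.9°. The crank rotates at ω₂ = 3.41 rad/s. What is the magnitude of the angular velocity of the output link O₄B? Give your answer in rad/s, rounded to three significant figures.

1.81

ω₂ = 3.41 rad/s
Differentiating the loop-closure r₂e^{iθ₂}+r₃e^{iθ₃}=r₁+r₄e^{iθ₄} gives r₂ω₂e^{iθ₂}+r₃ω₃e^{iθ₃}=r₄ω₄e^{iθ₄}.
Eliminating the other unknown: ω₄ = r₂ω₂ sin(θ₂−θ₃) / [r₄ sin(θ₄−θ₃)].
Numerator sine = +0.66131; denominator sine = +0.70463.
Result = 0.0429·3.41·(+0.66131) / (0.0757·(+0.70463)) = +1.8137 rad/s; magnitude 1.8137 rad/s.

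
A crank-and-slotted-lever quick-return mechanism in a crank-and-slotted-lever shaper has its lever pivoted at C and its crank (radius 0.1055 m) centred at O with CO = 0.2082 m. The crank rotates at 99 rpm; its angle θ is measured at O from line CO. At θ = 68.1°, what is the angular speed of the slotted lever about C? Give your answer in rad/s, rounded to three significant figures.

ω = 10.37 rad/s (from 99 rpm).
Crank pin A relative to C: A = (d + r cosθ, r sinθ); lever angle φ = atan2(r sinθ, d + r cosθ).
Differentiating tanφ: φ̇ = rω(d cosθ + r)/(d² + r² + 2dr cosθ).
d² + r² + 2dr cosθ = |CA|² = 0.0708629 m²;  d cosθ + r = +0.18316 m.
|ω_lever| = |0.1055·10.37·+0.18316| / 0.0708629 = 2.827 rad/s.

2.83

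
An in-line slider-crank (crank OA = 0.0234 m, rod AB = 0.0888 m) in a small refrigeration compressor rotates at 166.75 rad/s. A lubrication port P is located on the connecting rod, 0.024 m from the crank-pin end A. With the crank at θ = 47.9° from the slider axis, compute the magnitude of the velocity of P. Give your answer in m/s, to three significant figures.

3.59

ω = 166.8 rad/s.  Crank-pin speed |V_A| = rω = 3.902 m/s, perpendicular to OA.
Rod angle: sinφ = −(r/L) sinθ ⇒ φ = -11.275°; ω_rod = −rω cosθ/√(L²−r²sin²θ) = -30.039 rad/s.
V_P = V_A + ω_rod × AP, with AP = 0.024 m along the rod.
Components: V_Px = −rω sinθ − a·ω_rod·sinφ = -3.0361 m/s;  V_Py = rω cosθ + a·ω_rod·cosφ = +1.909 m/s.
|V_P| = √(V_Px² + V_Py²) = 3.5864 m/s.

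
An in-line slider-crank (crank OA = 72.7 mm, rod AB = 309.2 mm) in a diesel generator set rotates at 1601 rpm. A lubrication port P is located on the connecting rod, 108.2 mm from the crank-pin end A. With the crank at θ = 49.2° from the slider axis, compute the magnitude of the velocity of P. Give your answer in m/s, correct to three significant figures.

11.0

ω = 167.7 rad/s.  Crank-pin speed |V_A| = rω = 12.189 m/s, perpendicular to OA.
Rod angle: sinφ = −(r/L) sinθ ⇒ φ = -10.253°; ω_rod = −rω cosθ/√(L²−r²sin²θ) = -26.176 rad/s.
V_P = V_A + ω_rod × AP, with AP = 0.1082 m along the rod.
Components: V_Px = −rω sinθ − a·ω_rod·sinφ = -9.7308 m/s;  V_Py = rω cosθ + a·ω_rod·cosφ = +5.1773 m/s.
|V_P| = √(V_Px² + V_Py²) = 11.022 m/s.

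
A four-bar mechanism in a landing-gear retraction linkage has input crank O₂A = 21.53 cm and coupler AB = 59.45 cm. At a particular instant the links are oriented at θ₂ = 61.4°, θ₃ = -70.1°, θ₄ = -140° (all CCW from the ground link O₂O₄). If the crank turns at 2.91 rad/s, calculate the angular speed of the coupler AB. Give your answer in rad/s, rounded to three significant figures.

ω₂ = 2.91 rad/s
Differentiating the loop-closure r₂e^{iθ₂}+r₃e^{iθ₃}=r₁+r₄e^{iθ₄} gives r₂ω₂e^{iθ₂}+r₃ω₃e^{iθ₃}=r₄ω₄e^{iθ₄}.
Eliminating the other unknown: ω₃ = r₂ω₂ sin(θ₄−θ₂) / [r₃ sin(θ₃−θ₄)].
Numerator sine = +0.36488; denominator sine = +0.93909.
Result = 0.2153·2.91·(+0.36488) / (0.5945·(+0.93909)) = +0.40947 rad/s; magnitude 0.40947 rad/s.

0.409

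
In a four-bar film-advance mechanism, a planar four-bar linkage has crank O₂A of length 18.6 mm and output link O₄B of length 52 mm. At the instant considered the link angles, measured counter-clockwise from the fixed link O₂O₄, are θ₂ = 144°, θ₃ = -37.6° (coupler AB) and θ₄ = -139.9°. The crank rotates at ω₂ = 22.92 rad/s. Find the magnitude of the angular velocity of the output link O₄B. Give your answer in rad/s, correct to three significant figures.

ω₂ = 22.92 rad/s
Differentiating the loop-closure r₂e^{iθ₂}+r₃e^{iθ₃}=r₁+r₄e^{iθ₄} gives r₂ω₂e^{iθ₂}+r₃ω₃e^{iθ₃}=r₄ω₄e^{iθ₄}.
Eliminating the other unknown: ω₄ = r₂ω₂ sin(θ₂−θ₃) / [r₄ sin(θ₄−θ₃)].
Numerator sine = -0.02792; denominator sine = -0.97705.
Result = 0.0186·22.92·(-0.02792) / (0.052·(-0.97705)) = +0.23429 rad/s; magnitude 0.23429 rad/s.

0.234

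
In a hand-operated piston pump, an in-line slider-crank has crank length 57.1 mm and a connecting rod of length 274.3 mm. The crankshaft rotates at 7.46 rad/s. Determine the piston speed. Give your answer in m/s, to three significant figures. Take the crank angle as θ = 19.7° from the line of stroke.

ω = 7.46 rad/s
For an in-line slider-crank, x = r cosθ + √(L² − r² sin²θ), so v = −rω sinθ·[1 + r cosθ/√(L² − r² sin²θ)].
With r = 0.0571 m, L = 0.2743 m, θ = 19.7°: √(L² − r² sin²θ) = 0.27362 m.
v = −0.0571·7.46·0.33710·[1 + 0.0571·0.94147/0.27362] = -0.1718 m/s.
|v| = 0.1718 m/s.

0.172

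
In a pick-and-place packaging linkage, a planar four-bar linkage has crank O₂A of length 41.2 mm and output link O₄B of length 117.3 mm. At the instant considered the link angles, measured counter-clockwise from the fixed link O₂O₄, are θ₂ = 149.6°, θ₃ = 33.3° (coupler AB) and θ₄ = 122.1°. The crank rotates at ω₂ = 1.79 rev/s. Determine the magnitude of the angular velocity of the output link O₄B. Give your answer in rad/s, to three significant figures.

ω₂ = 11.25 rad/s (from 1.79 rev/s).
Differentiating the loop-closure r₂e^{iθ₂}+r₃e^{iθ₃}=r₁+r₄e^{iθ₄} gives r₂ω₂e^{iθ₂}+r₃ω₃e^{iθ₃}=r₄ω₄e^{iθ₄}.
Eliminating the other unknown: ω₄ = r₂ω₂ sin(θ₂−θ₃) / [r₄ sin(θ₄−θ₃)].
Numerator sine = +0.89649; denominator sine = +0.99978.
Result = 0.0412·11.25·(+0.89649) / (0.1173·(+0.99978)) = +3.5422 rad/s; magnitude 3.5422 rad/s.

3.54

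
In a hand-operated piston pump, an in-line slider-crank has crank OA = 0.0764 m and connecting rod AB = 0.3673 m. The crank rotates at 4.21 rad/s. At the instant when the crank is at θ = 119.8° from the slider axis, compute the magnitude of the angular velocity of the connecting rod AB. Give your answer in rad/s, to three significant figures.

0.442

ω = 4.21 rad/s
The rod makes angle φ with the slider axis where L sinφ = r sinθ; differentiating, L cosφ·φ̇ = r ω cosθ.
L cosφ = √(L² − r² sin²θ) = 0.36127 m.
|ω_rod| = r ω |cosθ| / √(L² − r² sin²θ) = 0.0764·4.21·0.49697/0.36127 = 0.44247 rad/s.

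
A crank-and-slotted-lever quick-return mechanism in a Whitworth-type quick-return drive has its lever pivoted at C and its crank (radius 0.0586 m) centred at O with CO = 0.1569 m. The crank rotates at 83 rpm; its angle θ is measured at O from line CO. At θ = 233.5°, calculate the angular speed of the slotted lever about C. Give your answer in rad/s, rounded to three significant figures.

ω = 8.692 rad/s (from 83 rpm).
Crank pin A relative to C: A = (d + r cosθ, r sinθ); lever angle φ = atan2(r sinθ, d + r cosθ).
Differentiating tanφ: φ̇ = rω(d cosθ + r)/(d² + r² + 2dr cosθ).
d² + r² + 2dr cosθ = |CA|² = 0.0171136 m²;  d cosθ + r = -0.034728 m.
|ω_lever| = |0.0586·8.692·-0.034728| / 0.0171136 = 1.0336 rad/s.

1.03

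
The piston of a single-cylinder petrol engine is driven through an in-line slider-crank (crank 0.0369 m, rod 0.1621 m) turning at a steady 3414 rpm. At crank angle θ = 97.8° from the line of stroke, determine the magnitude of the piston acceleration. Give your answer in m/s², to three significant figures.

1700

ω = 2π·3414/60 = 357.5 rad/s
x(θ) = r cosθ + √(L² − r² sin²θ); with ω constant, a = ω²·d²x/dθ².
d²x/dθ² = −r cosθ − r²(cos2θ)/√u − r⁴ sin²2θ/(4u^{3/2}),  u = L² − r² sin²θ = 0.0249399 m².
Substituting r = 0.0369 m, L = 0.1621 m, θ = 97.8°: d²x/dθ² = +0.013304 m.
a = ω²·d²x/dθ² = (357.5)²·(+0.013304) = +1700.4 m/s²;  |a| = 1700.4 m/s².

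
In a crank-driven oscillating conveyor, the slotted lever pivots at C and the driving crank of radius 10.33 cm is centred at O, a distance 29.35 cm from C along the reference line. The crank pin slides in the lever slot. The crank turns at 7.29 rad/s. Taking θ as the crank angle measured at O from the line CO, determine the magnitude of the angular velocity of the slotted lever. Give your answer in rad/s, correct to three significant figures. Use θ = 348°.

ω = 7.29 rad/s
Crank pin A relative to C: A = (d + r cosθ, r sinθ); lever angle φ = atan2(r sinθ, d + r cosθ).
Differentiating tanφ: φ̇ = rω(d cosθ + r)/(d² + r² + 2dr cosθ).
d² + r² + 2dr cosθ = |CA|² = 0.156125 m²;  d cosθ + r = +0.39039 m.
|ω_lever| = |0.1033·7.29·+0.39039| / 0.156125 = 1.883 rad/s.

1.88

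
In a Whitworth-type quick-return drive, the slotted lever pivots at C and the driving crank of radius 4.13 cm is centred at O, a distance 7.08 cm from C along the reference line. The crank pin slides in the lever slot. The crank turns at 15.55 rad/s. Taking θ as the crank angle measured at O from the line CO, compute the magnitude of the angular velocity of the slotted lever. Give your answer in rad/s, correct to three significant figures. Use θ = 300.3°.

ω = 15.55 rad/s
Crank pin A relative to C: A = (d + r cosθ, r sinθ); lever angle φ = atan2(r sinθ, d + r cosθ).
Differentiating tanφ: φ̇ = rω(d cosθ + r)/(d² + r² + 2dr cosθ).
d² + r² + 2dr cosθ = |CA|² = 0.00966885 m²;  d cosθ + r = +0.077021 m.
|ω_lever| = |0.0413·15.55·+0.077021| / 0.00966885 = 5.1158 rad/s.

5.12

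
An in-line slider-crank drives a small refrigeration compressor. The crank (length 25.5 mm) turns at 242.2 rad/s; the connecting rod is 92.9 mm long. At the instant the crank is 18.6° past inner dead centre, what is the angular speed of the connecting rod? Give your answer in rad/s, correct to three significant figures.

63.3

ω = 242.2 rad/s
The rod makes angle φ with the slider axis where L sinφ = r sinθ; differentiating, L cosφ·φ̇ = r ω cosθ.
L cosφ = √(L² − r² sin²θ) = 0.092543 m.
|ω_rod| = r ω |cosθ| / √(L² − r² sin²θ) = 0.0255·242.2·0.94777/0.092543 = 63.252 rad/s.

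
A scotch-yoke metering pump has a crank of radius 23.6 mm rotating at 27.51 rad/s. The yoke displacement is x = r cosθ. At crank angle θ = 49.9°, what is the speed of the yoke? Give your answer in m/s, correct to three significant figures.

ω = 27.51 rad/s
x = r cosθ ⇒ ẋ = −rω sinθ.
|v| = rω|sinθ| = 0.0236·27.51·|sin 49.9°| = 0.49661 m/s.

0.497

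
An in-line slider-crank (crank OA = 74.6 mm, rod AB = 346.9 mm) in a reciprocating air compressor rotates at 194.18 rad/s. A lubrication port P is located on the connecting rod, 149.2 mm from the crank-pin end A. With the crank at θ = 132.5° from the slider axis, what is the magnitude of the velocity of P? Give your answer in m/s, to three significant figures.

ω = 194.2 rad/s.  Crank-pin speed |V_A| = rω = 14.486 m/s, perpendicular to OA.
Rod angle: sinφ = −(r/L) sinθ ⇒ φ = -9.123°; ω_rod = −rω cosθ/√(L²−r²sin²θ) = +28.573 rad/s.
V_P = V_A + ω_rod × AP, with AP = 0.1492 m along the rod.
Components: V_Px = −rω sinθ − a·ω_rod·sinφ = -10.004 m/s;  V_Py = rω cosθ + a·ω_rod·cosφ = -5.5774 m/s.
|V_P| = √(V_Px² + V_Py²) = 11.454 m/s.

11.5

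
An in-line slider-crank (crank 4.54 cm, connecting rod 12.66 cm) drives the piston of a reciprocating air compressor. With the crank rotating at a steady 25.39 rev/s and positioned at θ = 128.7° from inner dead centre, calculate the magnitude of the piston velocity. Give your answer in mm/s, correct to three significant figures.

4330

ω = 2π·25.4 = 159.5 rad/s
For an in-line slider-crank, x = r cosθ + √(L² − r² sin²θ), so v = −rω sinθ·[1 + r cosθ/√(L² − r² sin²θ)].
With r = 0.0454 m, L = 0.1266 m, θ = 128.7°: √(L² − r² sin²θ) = 0.12154 m.
v = −0.0454·159.5·0.78043·[1 + 0.0454·-0.62524/0.12154] = -4.3323 m/s.
|v| = 4.3323 m/s = 4332.3 mm/s.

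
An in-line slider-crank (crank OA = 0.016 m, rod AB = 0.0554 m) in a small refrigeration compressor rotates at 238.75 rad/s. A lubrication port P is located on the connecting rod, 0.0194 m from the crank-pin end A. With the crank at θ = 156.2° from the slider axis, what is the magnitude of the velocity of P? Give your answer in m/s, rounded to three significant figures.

2.67

ω = 238.8 rad/s.  Crank-pin speed |V_A| = rω = 3.82 m/s, perpendicular to OA.
Rod angle: sinφ = −(r/L) sinθ ⇒ φ = -6.693°; ω_rod = −rω cosθ/√(L²−r²sin²θ) = +63.522 rad/s.
V_P = V_A + ω_rod × AP, with AP = 0.0194 m along the rod.
Components: V_Px = −rω sinθ − a·ω_rod·sinφ = -1.3979 m/s;  V_Py = rω cosθ + a·ω_rod·cosφ = -2.2712 m/s.
|V_P| = √(V_Px² + V_Py²) = 2.6669 m/s.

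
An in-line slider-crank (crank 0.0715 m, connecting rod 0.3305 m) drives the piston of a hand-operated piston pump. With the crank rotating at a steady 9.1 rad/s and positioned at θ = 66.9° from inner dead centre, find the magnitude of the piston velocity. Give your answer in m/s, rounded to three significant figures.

ω = 9.1 rad/s
For an in-line slider-crank, x = r cosθ + √(L² − r² sin²θ), so v = −rω sinθ·[1 + r cosθ/√(L² − r² sin²θ)].
With r = 0.0715 m, L = 0.3305 m, θ = 66.9°: √(L² − r² sin²θ) = 0.32389 m.
v = −0.0715·9.1·0.91982·[1 + 0.0715·0.39234/0.32389] = -0.65032 m/s.
|v| = 0.65032 m/s.

0.650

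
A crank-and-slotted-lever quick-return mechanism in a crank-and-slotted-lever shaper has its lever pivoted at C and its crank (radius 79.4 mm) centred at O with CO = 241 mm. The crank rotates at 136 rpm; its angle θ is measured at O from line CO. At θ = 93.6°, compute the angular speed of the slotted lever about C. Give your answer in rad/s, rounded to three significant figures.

1.17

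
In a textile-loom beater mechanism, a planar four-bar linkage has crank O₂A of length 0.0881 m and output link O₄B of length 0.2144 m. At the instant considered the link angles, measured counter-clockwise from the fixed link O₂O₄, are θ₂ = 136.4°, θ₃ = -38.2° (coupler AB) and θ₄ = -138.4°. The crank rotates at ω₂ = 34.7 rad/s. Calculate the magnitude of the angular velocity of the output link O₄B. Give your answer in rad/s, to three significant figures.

ω₂ = 34.7 rad/s
Differentiating the loop-closure r₂e^{iθ₂}+r₃e^{iθ₃}=r₁+r₄e^{iθ₄} gives r₂ω₂e^{iθ₂}+r₃ω₃e^{iθ₃}=r₄ω₄e^{iθ₄}.
Eliminating the other unknown: ω₄ = r₂ω₂ sin(θ₂−θ₃) / [r₄ sin(θ₄−θ₃)].
Numerator sine = +0.09411; denominator sine = -0.98420.
Result = 0.0881·34.7·(+0.09411) / (0.2144·(-0.98420)) = -1.3634 rad/s; magnitude 1.3634 rad/s.

1.36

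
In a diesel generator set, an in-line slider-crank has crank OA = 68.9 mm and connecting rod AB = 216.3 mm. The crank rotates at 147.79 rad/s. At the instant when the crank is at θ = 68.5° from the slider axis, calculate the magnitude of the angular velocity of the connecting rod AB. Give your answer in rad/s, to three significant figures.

ω = 147.8 rad/s
The rod makes angle φ with the slider axis where L sinφ = r sinθ; differentiating, L cosφ·φ̇ = r ω cosθ.
L cosφ = √(L² − r² sin²θ) = 0.20658 m.
|ω_rod| = r ω |cosθ| / √(L² − r² sin²θ) = 0.0689·147.8·0.36650/0.20658 = 18.065 rad/s.

18.1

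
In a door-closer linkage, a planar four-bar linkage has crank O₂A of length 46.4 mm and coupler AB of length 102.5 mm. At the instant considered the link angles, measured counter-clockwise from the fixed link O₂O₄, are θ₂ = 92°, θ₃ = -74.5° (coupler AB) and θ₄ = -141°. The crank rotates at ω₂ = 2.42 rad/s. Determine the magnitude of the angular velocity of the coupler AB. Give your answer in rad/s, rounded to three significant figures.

ω₂ = 2.42 rad/s
Differentiating the loop-closure r₂e^{iθ₂}+r₃e^{iθ₃}=r₁+r₄e^{iθ₄} gives r₂ω₂e^{iθ₂}+r₃ω₃e^{iθ₃}=r₄ω₄e^{iθ₄}.
Eliminating the other unknown: ω₃ = r₂ω₂ sin(θ₄−θ₂) / [r₃ sin(θ₃−θ₄)].
Numerator sine = +0.79864; denominator sine = +0.91706.
Result = 0.0464·2.42·(+0.79864) / (0.1025·(+0.91706)) = +0.95403 rad/s; magnitude 0.95403 rad/s.

0.954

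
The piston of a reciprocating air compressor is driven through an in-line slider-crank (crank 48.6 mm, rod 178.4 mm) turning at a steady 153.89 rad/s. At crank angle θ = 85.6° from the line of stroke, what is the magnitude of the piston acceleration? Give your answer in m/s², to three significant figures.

ω = 153.9 rad/s
x(θ) = r cosθ + √(L² − r² sin²θ); with ω constant, a = ω²·d²x/dθ².
d²x/dθ² = −r cosθ − r²(cos2θ)/√u − r⁴ sin²2θ/(4u^{3/2}),  u = L² − r² sin²θ = 0.0294785 m².
Substituting r = 0.0486 m, L = 0.1784 m, θ = 85.6°: d²x/dθ² = +0.0098599 m.
a = ω²·d²x/dθ² = (153.9)²·(+0.0098599) = +233.5 m/s²;  |a| = 233.5 m/s².

234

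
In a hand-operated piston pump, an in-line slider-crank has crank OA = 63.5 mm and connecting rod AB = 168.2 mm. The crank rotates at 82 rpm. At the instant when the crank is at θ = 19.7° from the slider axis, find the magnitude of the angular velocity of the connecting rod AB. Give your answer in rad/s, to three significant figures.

ω = 8.587 rad/s (converted from 82 rpm).
The rod makes angle φ with the slider axis where L sinφ = r sinθ; differentiating, L cosφ·φ̇ = r ω cosθ.
L cosφ = √(L² − r² sin²θ) = 0.16683 m.
|ω_rod| = r ω |cosθ| / √(L² − r² sin²θ) = 0.0635·8.587·0.94147/0.16683 = 3.0771 rad/s.

3.08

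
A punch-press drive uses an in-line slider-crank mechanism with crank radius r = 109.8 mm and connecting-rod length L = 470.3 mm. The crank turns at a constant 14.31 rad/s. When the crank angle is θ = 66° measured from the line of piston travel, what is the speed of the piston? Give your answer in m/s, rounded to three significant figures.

ω = 14.31 rad/s
For an in-line slider-crank, x = r cosθ + √(L² − r² sin²θ), so v = −rω sinθ·[1 + r cosθ/√(L² − r² sin²θ)].
With r = 0.1098 m, L = 0.4703 m, θ = 66°: √(L² − r² sin²θ) = 0.45948 m.
v = −0.1098·14.31·0.91355·[1 + 0.1098·0.40674/0.45948] = -1.5749 m/s.
|v| = 1.5749 m/s.

1.57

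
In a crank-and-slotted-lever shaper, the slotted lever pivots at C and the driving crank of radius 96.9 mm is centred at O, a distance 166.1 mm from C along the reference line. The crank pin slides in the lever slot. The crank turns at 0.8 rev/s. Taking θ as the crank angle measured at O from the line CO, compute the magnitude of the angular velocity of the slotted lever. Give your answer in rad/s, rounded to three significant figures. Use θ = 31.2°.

ω = 5.027 rad/s (from 0.8 rev/s).
Crank pin A relative to C: A = (d + r cosθ, r sinθ); lever angle φ = atan2(r sinθ, d + r cosθ).
Differentiating tanφ: φ̇ = rω(d cosθ + r)/(d² + r² + 2dr cosθ).
d² + r² + 2dr cosθ = |CA|² = 0.0645131 m²;  d cosθ + r = +0.23898 m.
|ω_lever| = |0.0969·5.027·+0.23898| / 0.0645131 = 1.8043 rad/s.

1.80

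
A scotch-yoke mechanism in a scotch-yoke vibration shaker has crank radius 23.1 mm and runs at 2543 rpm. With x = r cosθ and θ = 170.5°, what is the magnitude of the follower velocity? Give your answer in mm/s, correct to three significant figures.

ω = 266.3 rad/s (from 2543 rpm).
x = r cosθ ⇒ ẋ = −rω sinθ.
|v| = rω|sinθ| = 0.0231·266.3·|sin 170.5°| = 1.0153 m/s = 1015.3 mm/s.

1020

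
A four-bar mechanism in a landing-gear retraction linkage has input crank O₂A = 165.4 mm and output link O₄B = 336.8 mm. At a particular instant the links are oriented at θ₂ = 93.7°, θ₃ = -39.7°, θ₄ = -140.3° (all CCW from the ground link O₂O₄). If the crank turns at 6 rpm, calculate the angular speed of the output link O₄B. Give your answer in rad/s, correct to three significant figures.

ω₂ = 0.6283 rad/s (from 6 rpm).
Differentiating the loop-closure r₂e^{iθ₂}+r₃e^{iθ₃}=r₁+r₄e^{iθ₄} gives r₂ω₂e^{iθ₂}+r₃ω₃e^{iθ₃}=r₄ω₄e^{iθ₄}.
Eliminating the other unknown: ω₄ = r₂ω₂ sin(θ₂−θ₃) / [r₄ sin(θ₄−θ₃)].
Numerator sine = +0.72657; denominator sine = -0.98294.
Result = 0.1654·0.6283·(+0.72657) / (0.3368·(-0.98294)) = -0.22809 rad/s; magnitude 0.22809 rad/s.

0.228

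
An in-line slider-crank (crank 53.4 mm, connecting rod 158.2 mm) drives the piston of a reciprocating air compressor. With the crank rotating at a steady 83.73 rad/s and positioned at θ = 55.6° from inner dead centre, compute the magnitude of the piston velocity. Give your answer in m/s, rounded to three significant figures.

4.42

ω = 83.73 rad/s
For an in-line slider-crank, x = r cosθ + √(L² − r² sin²θ), so v = −rω sinθ·[1 + r cosθ/√(L² − r² sin²θ)].
With r = 0.0534 m, L = 0.1582 m, θ = 55.6°: √(L² − r² sin²θ) = 0.15194 m.
v = −0.0534·83.73·0.82511·[1 + 0.0534·0.56497/0.15194] = -4.4218 m/s.
|v| = 4.4218 m/s.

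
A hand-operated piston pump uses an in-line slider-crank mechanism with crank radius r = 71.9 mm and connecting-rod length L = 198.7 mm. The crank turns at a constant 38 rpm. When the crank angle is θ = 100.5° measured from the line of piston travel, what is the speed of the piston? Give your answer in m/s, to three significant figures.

ω = 2π·38/60 = 3.979 rad/s
For an in-line slider-crank, x = r cosθ + √(L² − r² sin²θ), so v = −rω sinθ·[1 + r cosθ/√(L² − r² sin²θ)].
With r = 0.0719 m, L = 0.1987 m, θ = 100.5°: √(L² − r² sin²θ) = 0.1857 m.
v = −0.0719·3.979·0.98325·[1 + 0.0719·-0.18224/0.1857] = -0.26147 m/s.
|v| = 0.26147 m/s.

0.261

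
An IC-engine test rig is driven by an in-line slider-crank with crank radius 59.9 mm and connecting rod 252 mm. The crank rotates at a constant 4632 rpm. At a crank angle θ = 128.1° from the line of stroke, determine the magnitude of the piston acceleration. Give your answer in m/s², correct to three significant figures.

ω = 2π·4632/60 = 485.1 rad/s
x(θ) = r cosθ + √(L² − r² sin²θ); with ω constant, a = ω²·d²x/dθ².
d²x/dθ² = −r cosθ − r²(cos2θ)/√u − r⁴ sin²2θ/(4u^{3/2}),  u = L² − r² sin²θ = 0.0612821 m².
Substituting r = 0.0599 m, L = 0.252 m, θ = 128.1°: d²x/dθ² = +0.040218 m.
a = ω²·d²x/dθ² = (485.1)²·(+0.040218) = +9462.6 m/s²;  |a| = 9462.6 m/s².

9460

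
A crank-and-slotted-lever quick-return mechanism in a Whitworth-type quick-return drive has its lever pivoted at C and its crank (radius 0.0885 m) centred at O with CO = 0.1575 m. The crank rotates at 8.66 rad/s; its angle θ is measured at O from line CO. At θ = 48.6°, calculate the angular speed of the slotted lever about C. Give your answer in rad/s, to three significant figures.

2.89

ω = 8.66 rad/s
Crank pin A relative to C: A = (d + r cosθ, r sinθ); lever angle φ = atan2(r sinθ, d + r cosθ).
Differentiating tanφ: φ̇ = rω(d cosθ + r)/(d² + r² + 2dr cosθ).
d² + r² + 2dr cosθ = |CA|² = 0.0510742 m²;  d cosθ + r = +0.19266 m.
|ω_lever| = |0.0885·8.66·+0.19266| / 0.0510742 = 2.891 rad/s.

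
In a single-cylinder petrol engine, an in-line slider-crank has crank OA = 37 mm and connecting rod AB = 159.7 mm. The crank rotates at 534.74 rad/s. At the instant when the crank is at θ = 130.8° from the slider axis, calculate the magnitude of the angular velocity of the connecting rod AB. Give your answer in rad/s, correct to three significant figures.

82.2

ω = 534.7 rad/s
The rod makes angle φ with the slider axis where L sinφ = r sinθ; differentiating, L cosφ·φ̇ = r ω cosθ.
L cosφ = √(L² − r² sin²θ) = 0.15722 m.
|ω_rod| = r ω |cosθ| / √(L² − r² sin²θ) = 0.037·534.7·0.65342/0.15722 = 82.227 rad/s.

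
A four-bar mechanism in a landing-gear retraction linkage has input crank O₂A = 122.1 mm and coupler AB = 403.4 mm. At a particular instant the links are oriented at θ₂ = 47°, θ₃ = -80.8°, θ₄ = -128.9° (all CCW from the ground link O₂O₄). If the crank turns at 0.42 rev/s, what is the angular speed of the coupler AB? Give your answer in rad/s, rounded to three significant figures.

ω₂ = 2.639 rad/s (from 0.42 rev/s).
Differentiating the loop-closure r₂e^{iθ₂}+r₃e^{iθ₃}=r₁+r₄e^{iθ₄} gives r₂ω₂e^{iθ₂}+r₃ω₃e^{iθ₃}=r₄ω₄e^{iθ₄}.
Eliminating the other unknown: ω₃ = r₂ω₂ sin(θ₄−θ₂) / [r₃ sin(θ₃−θ₄)].
Numerator sine = -0.07150; denominator sine = +0.74431.
Result = 0.1221·2.639·(-0.07150) / (0.4034·(+0.74431)) = -0.076726 rad/s; magnitude 0.076726 rad/s.

0.0767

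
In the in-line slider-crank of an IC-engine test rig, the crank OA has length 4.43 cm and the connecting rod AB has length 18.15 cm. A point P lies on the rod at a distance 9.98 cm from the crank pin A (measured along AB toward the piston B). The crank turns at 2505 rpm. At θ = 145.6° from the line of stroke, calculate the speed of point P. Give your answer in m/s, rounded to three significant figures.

ω = 262.3 rad/s.  Crank-pin speed |V_A| = rω = 11.621 m/s, perpendicular to OA.
Rod angle: sinφ = −(r/L) sinθ ⇒ φ = -7.926°; ω_rod = −rω cosθ/√(L²−r²sin²θ) = +53.339 rad/s.
V_P = V_A + ω_rod × AP, with AP = 0.0998 m along the rod.
Components: V_Px = −rω sinθ − a·ω_rod·sinφ = -5.8314 m/s;  V_Py = rω cosθ + a·ω_rod·cosφ = -4.3162 m/s.
|V_P| = √(V_Px² + V_Py²) = 7.255 m/s.

7.25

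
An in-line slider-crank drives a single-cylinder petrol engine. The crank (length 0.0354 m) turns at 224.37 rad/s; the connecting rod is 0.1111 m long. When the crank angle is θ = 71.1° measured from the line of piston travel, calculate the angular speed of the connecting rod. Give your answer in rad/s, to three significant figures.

ω = 224.4 rad/s
The rod makes angle φ with the slider axis where L sinφ = r sinθ; differentiating, L cosφ·φ̇ = r ω cosθ.
L cosφ = √(L² − r² sin²θ) = 0.10593 m.
|ω_rod| = r ω |cosθ| / √(L² − r² sin²θ) = 0.0354·224.4·0.32392/0.10593 = 24.287 rad/s.

24.3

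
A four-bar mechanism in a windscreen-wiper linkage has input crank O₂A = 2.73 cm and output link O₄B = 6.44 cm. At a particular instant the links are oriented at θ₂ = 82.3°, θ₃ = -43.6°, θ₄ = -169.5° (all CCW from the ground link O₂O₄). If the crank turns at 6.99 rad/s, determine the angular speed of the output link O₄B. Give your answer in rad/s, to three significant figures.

ω₂ = 6.99 rad/s
Differentiating the loop-closure r₂e^{iθ₂}+r₃e^{iθ₃}=r₁+r₄e^{iθ₄} gives r₂ω₂e^{iθ₂}+r₃ω₃e^{iθ₃}=r₄ω₄e^{iθ₄}.
Eliminating the other unknown: ω₄ = r₂ω₂ sin(θ₂−θ₃) / [r₄ sin(θ₄−θ₃)].
Numerator sine = +0.81004; denominator sine = -0.81004.
Result = 0.0273·6.99·(+0.81004) / (0.0644·(-0.81004)) = -2.9632 rad/s; magnitude 2.9632 rad/s.

2.96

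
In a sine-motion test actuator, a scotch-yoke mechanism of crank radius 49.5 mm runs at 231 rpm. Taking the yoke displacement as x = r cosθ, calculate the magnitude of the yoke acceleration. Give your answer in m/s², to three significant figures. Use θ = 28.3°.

ω = 24.19 rad/s (from 231 rpm).
x = r cosθ ⇒ ẍ = −rω² cosθ (ω constant).
|a| = rω²|cosθ| = 0.0495·(24.19)²·|cos 28.3°| = 25.504 m/s².

25.5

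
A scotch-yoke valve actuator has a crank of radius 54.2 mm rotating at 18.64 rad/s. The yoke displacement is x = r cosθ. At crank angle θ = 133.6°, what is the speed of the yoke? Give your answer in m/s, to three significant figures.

ω = 18.64 rad/s
x = r cosθ ⇒ ẋ = −rω sinθ.
|v| = rω|sinθ| = 0.0542·18.64·|sin 133.6°| = 0.73162 m/s.

0.732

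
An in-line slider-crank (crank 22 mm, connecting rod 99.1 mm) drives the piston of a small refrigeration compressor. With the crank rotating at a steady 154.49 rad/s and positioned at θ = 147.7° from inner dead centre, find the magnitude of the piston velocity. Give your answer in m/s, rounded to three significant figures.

1.47

ω = 154.5 rad/s
For an in-line slider-crank, x = r cosθ + √(L² − r² sin²θ), so v = −rω sinθ·[1 + r cosθ/√(L² − r² sin²θ)].
With r = 0.022 m, L = 0.0991 m, θ = 147.7°: √(L² − r² sin²θ) = 0.0984 m.
v = −0.022·154.5·0.53435·[1 + 0.022·-0.84526/0.0984] = -1.4729 m/s.
|v| = 1.4729 m/s.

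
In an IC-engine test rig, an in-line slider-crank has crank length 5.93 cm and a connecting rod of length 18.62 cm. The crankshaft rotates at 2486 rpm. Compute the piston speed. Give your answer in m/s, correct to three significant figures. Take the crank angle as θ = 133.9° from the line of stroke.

8.60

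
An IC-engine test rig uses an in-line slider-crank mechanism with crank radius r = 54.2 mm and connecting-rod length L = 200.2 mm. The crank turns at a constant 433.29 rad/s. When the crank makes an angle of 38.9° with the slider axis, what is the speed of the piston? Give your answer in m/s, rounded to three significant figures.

ω = 433.3 rad/s
For an in-line slider-crank, x = r cosθ + √(L² − r² sin²θ), so v = −rω sinθ·[1 + r cosθ/√(L² − r² sin²θ)].
With r = 0.0542 m, L = 0.2002 m, θ = 38.9°: √(L² − r² sin²θ) = 0.19729 m.
v = −0.0542·433.3·0.62796·[1 + 0.0542·0.77824/0.19729] = -17.9 m/s.
|v| = 17.9 m/s.

17.9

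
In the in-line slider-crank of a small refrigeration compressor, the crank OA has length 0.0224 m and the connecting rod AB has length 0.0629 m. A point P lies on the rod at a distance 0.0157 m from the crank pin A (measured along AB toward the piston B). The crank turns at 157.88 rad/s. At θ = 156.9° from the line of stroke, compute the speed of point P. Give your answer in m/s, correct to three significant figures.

2.75

ω = 157.9 rad/s.  Crank-pin speed |V_A| = rω = 3.5365 m/s, perpendicular to OA.
Rod angle: sinφ = −(r/L) sinθ ⇒ φ = -8.032°; ω_rod = −rω cosθ/√(L²−r²sin²θ) = +52.229 rad/s.
V_P = V_A + ω_rod × AP, with AP = 0.0157 m along the rod.
Components: V_Px = −rω sinθ − a·ω_rod·sinφ = -1.2729 m/s;  V_Py = rω cosθ + a·ω_rod·cosφ = -2.441 m/s.
|V_P| = √(V_Px² + V_Py²) = 2.753 m/s.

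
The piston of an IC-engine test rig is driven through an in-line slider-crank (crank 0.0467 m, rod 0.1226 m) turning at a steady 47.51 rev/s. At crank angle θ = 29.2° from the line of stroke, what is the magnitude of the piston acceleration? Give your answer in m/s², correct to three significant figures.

4520

ω = 2π·47.5 = 298.5 rad/s
x(θ) = r cosθ + √(L² − r² sin²θ); with ω constant, a = ω²·d²x/dθ².
d²x/dθ² = −r cosθ − r²(cos2θ)/√u − r⁴ sin²2θ/(4u^{3/2}),  u = L² − r² sin²θ = 0.0145117 m².
Substituting r = 0.0467 m, L = 0.1226 m, θ = 29.2°: d²x/dθ² = -0.050745 m.
a = ω²·d²x/dθ² = (298.5)²·(-0.050745) = -4521.9 m/s²;  |a| = 4521.9 m/s².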